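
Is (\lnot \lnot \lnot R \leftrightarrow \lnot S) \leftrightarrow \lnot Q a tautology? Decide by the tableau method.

Not valid

Assume the negation and expand:
Initial set: {\lnot ((\lnot \lnot \lnot R \leftrightarrow \lnot S) \leftrightarrow \lnot Q)}.
\lnot ((\lnot \lnot \lnot R \leftrightarrow \lnot S) \leftrightarrow \lnot Q): β-rule — branch into (\lnot \lnot \lnot R \leftrightarrow \lnot S), \lnot \lnot Q  //  \lnot (\lnot \lnot \lnot R \leftrightarrow \lnot S), \lnot Q.
  branch 1 (add (\lnot \lnot \lnot R \leftrightarrow \lnot S), \lnot \lnot Q):
    (\lnot \lnot \lnot R \leftrightarrow \lnot S): β-rule — branch into \lnot \lnot \lnot R, \lnot S  //  \lnot \lnot \lnot \lnot R, \lnot \lnot S.
      branch 1.1 (add \lnot \lnot \lnot R, \lnot S):
        \lnot \lnot \lnot R: drop double negation, giving \lnot R.
        ○ open, literals {Q=T, R=F, S=F}.
      branch 1.2 (add \lnot \lnot \lnot \lnot R, \lnot \lnot S):
        \lnot \lnot \lnot \lnot R: drop double negation, giving \lnot \lnot R.
        ○ open, literals {Q=T, R=T, S=T}.
  branch 2 (add \lnot (\lnot \lnot \lnot R \leftrightarrow \lnot S), \lnot Q):
    \lnot (\lnot \lnot \lnot R \leftrightarrow \lnot S): β-rule — branch into \lnot \lnot \lnot R, \lnot \lnot S  //  \lnot \lnot \lnot \lnot R, \lnot S.
      branch 2.1 (add \lnot \lnot \lnot R, \lnot \lnot S):
        \lnot \lnot \lnot R: drop double negation, giving \lnot R.
        ○ open, literals {Q=F, R=F, S=T}.
      branch 2.2 (add \lnot \lnot \lnot \lnot R, \lnot S):
        \lnot \lnot \lnot \lnot R: drop double negation, giving \lnot \lnot R.
        ○ open, literals {Q=F, R=T, S=F}.
0 branches closed, 4 open.
An open branch gives a countermodel: Q=T, R=F, S=F (unmentioned atoms arbitrary); under it the original formula is false.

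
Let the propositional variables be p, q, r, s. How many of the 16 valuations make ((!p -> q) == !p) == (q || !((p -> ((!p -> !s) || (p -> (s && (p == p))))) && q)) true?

Initial set: {T (((!p -> q) == !p) == (q || !((p -> ((!p -> !s) || (p -> (s && (p == p))))) && q)))}.
T (((!p -> q) == !p) == (q || !((p -> ((!p -> !s) || (p -> (s && (p == p))))) && q))): β-rule — branch into T ((!p -> q) == !p), T (q || !((p -> ((!p -> !s) || (p -> (s && (p == p))))) && q))  //  F ((!p -> q) == !p), F (q || !((p -> ((!p -> !s) || (p -> (s && (p == p))))) && q)).
  branch 1 (add T ((!p -> q) == !p), T (q || !((p -> ((!p -> !s) || (p -> (s && (p == p))))) && q))):
    T ((!p -> q) == !p): β-rule — branch into T (!p -> q), T !p  //  F (!p -> q), F !p.
      branch 1.1 (add T (!p -> q), T !p):
        T (q || !((p -> ((!p -> !s) || (p -> (s && (p == p))))) && q)): β-rule — branch into T q  //  T !((p -> ((!p -> !s) || (p -> (s && (p == p))))) && q).
          branch 1.1.1 (add T q):
            T (!p -> q): β-rule — branch into F !p  //  T q.
              branch 1.1.1.1 (add F !p):
                × closes — contains both p and !p.
              branch 1.1.1.2 (add T q):
                ○ open, literals {p=F, q=T}.
          branch 1.1.2 (add T !((p -> ((!p -> !s) || (p -> (s && (p == p))))) && q)):
            T (!p -> q): β-rule — branch into F !p  //  T q.
              branch 1.1.2.1 (add F !p):
                × closes — contains both p and !p.
              branch 1.1.2.2 (add T q):
                T !((p -> ((!p -> !s) || (p -> (s && (p == p))))) && q): β-rule — branch into F (p -> ((!p -> !s) || (p -> (s && (p == p)))))  //  F q.
                  branch 1.1.2.2.1 (add F (p -> ((!p -> !s) || (p -> (s && (p == p)))))):
                    F (p -> ((!p -> !s) || (p -> (s && (p == p))))): α-rule — add T p, F ((!p -> !s) || (p -> (s && (p == p)))).
                    × closes — contains both p and !p.
                  branch 1.1.2.2.2 (add F q):
                    × closes — contains both q and !q.
      branch 1.2 (add F (!p -> q), F !p):
        F (!p -> q): α-rule — add T !p, F q.
        × closes — contains both p and !p.
  branch 2 (add F ((!p -> q) == !p), F (q || !((p -> ((!p -> !s) || (p -> (s && (p == p))))) && q))):
    F (q || !((p -> ((!p -> !s) || (p -> (s && (p == p))))) && q)): α-rule — add F q, F !((p -> ((!p -> !s) || (p -> (s && (p == p))))) && q).
    F !((p -> ((!p -> !s) || (p -> (s && (p == p))))) && q): α-rule — add T (p -> ((!p -> !s) || (p -> (s && (p == p))))), T q.
    × closes — contains both q and !q.
6 branches closed, 1 open.
Each open branch fixes some atoms; the unmentioned ones are free. Counting distinct full assignments: branch {p=F, q=T} (r, s) contributes 4 new. Total: 4.

4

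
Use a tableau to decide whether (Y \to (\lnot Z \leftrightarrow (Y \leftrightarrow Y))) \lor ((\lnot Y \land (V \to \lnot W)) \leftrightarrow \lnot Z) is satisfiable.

Satisfiable

Initial set: {((Y \to (\lnot Z \leftrightarrow (Y \leftrightarrow Y))) \lor ((\lnot Y \land (V \to \lnot W)) \leftrightarrow \lnot Z))}.
((Y \to (\lnot Z \leftrightarrow (Y \leftrightarrow Y))) \lor ((\lnot Y \land (V \to \lnot W)) \leftrightarrow \lnot Z)): β-rule — branch into (Y \to (\lnot Z \leftrightarrow (Y \leftrightarrow Y)))  //  ((\lnot Y \land (V \to \lnot W)) \leftrightarrow \lnot Z).
  branch 1 (add (Y \to (\lnot Z \leftrightarrow (Y \leftrightarrow Y)))):
    (Y \to (\lnot Z \leftrightarrow (Y \leftrightarrow Y))): β-rule — branch into \lnot Y  //  (\lnot Z \leftrightarrow (Y \leftrightarrow Y)).
      branch 1.1 (add \lnot Y):
        ○ open, literals {Y=0}.
      branch 1.2 (add (\lnot Z \leftrightarrow (Y \leftrightarrow Y))):
        (\lnot Z \leftrightarrow (Y \leftrightarrow Y)): β-rule — branch into \lnot Z, (Y \leftrightarrow Y)  //  \lnot \lnot Z, \lnot (Y \leftrightarrow Y).
          branch 1.2.1 (add \lnot Z, (Y \leftrightarrow Y)):
            (Y \leftrightarrow Y): β-rule — branch into Y, Y  //  \lnot Y, \lnot Y.
              branch 1.2.1.1 (add Y, Y):
                ○ open, literals {Y=1, Z=0}.
              branch 1.2.1.2 (add \lnot Y, \lnot Y):
                ○ open, literals {Y=0, Z=0}.
          branch 1.2.2 (add \lnot \lnot Z, \lnot (Y \leftrightarrow Y)):
            \lnot (Y \leftrightarrow Y): β-rule — branch into Y, \lnot Y  //  \lnot Y, Y.
              branch 1.2.2.1 (add Y, \lnot Y):
                × closes — contains both Y and \lnot Y.
              branch 1.2.2.2 (add \lnot Y, Y):
                × closes — contains both Y and \lnot Y.
  branch 2 (add ((\lnot Y \land (V \to \lnot W)) \leftrightarrow \lnot Z)):
    ((\lnot Y \land (V \to \lnot W)) \leftrightarrow \lnot Z): β-rule — branch into (\lnot Y \land (V \to \lnot W)), \lnot Z  //  \lnot (\lnot Y \land (V \to \lnot W)), \lnot \lnot Z.
      branch 2.1 (add (\lnot Y \land (V \to \lnot W)), \lnot Z):
        (\lnot Y \land (V \to \lnot W)): α-rule — add \lnot Y, (V \to \lnot W).
        (V \to \lnot W): β-rule — branch into \lnot V  //  \lnot W.
          branch 2.1.1 (add \lnot V):
            ○ open, literals {V=0, Y=0, Z=0}.
          branch 2.1.2 (add \lnot W):
            ○ open, literals {W=0, Y=0, Z=0}.
      branch 2.2 (add \lnot (\lnot Y \land (V \to \lnot W)), \lnot \lnot Z):
        \lnot (\lnot Y \land (V \to \lnot W)): β-rule — branch into \lnot \lnot Y  //  \lnot (V \to \lnot W).
          branch 2.2.1 (add \lnot \lnot Y):
            ○ open, literals {Y=1, Z=1}.
          branch 2.2.2 (add \lnot (V \to \lnot W)):
            \lnot (V \to \lnot W): α-rule — add V, \lnot \lnot W.
            ○ open, literals {V=1, W=1, Z=1}.
2 branches closed, 7 open.
An open branch gives a satisfying assignment: Y=0.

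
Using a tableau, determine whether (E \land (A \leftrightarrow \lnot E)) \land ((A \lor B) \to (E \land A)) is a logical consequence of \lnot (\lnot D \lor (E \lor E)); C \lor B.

Initial set: {\lnot (\lnot D \lor (E \lor E)); (C \lor B); \lnot ((E \land (A \leftrightarrow \lnot E)) \land ((A \lor B) \to (E \land A)))}.
\lnot (\lnot D \lor (E \lor E)): α-rule — add \lnot \lnot D, \lnot (E \lor E).
\lnot (E \lor E): α-rule — add \lnot E, \lnot E.
(C \lor B): β-rule — branch into C  //  B.
  branch 1 (add C):
    \lnot ((E \land (A \leftrightarrow \lnot E)) \land ((A \lor B) \to (E \land A))): β-rule — branch into \lnot (E \land (A \leftrightarrow \lnot E))  //  \lnot ((A \lor B) \to (E \land A)).
      branch 1.1 (add \lnot (E \land (A \leftrightarrow \lnot E))):
        \lnot (E \land (A \leftrightarrow \lnot E)): β-rule — branch into \lnot E  //  \lnot (A \leftrightarrow \lnot E).
          branch 1.1.1 (add \lnot E):
            ○ open, literals {C=true, D=true, E=false}.
          branch 1.1.2 (add \lnot (A \leftrightarrow \lnot E)):
            \lnot (A \leftrightarrow \lnot E): β-rule — branch into A, \lnot \lnot E  //  \lnot A, \lnot E.
              branch 1.1.2.1 (add A, \lnot \lnot E):
                × closes — contains both E and \lnot E.
              branch 1.1.2.2 (add \lnot A, \lnot E):
                ○ open, literals {A=false, C=true, D=true, E=false}.
      branch 1.2 (add \lnot ((A \lor B) \to (E \land A))):
        \lnot ((A \lor B) \to (E \land A)): α-rule — add (A \lor B), \lnot (E \land A).
        (A \lor B): β-rule — branch into A  //  B.
          branch 1.2.1 (add A):
            \lnot (E \land A): β-rule — branch into \lnot E  //  \lnot A.
              branch 1.2.1.1 (add \lnot E):
                ○ open, literals {A=true, C=true, D=true, E=false}.
              branch 1.2.1.2 (add \lnot A):
                × closes — contains both A and \lnot A.
          branch 1.2.2 (add B):
            \lnot (E \land A): β-rule — branch into \lnot E  //  \lnot A.
              branch 1.2.2.1 (add \lnot E):
                ○ open, literals {B=true, C=true, D=true, E=false}.
              branch 1.2.2.2 (add \lnot A):
                ○ open, literals {A=false, B=true, C=true, D=true, E=false}.
  branch 2 (add B):
    \lnot ((E \land (A \leftrightarrow \lnot E)) \land ((A \lor B) \to (E \land A))): β-rule — branch into \lnot (E \land (A \leftrightarrow \lnot E))  //  \lnot ((A \lor B) \to (E \land A)).
      branch 2.1 (add \lnot (E \land (A \leftrightarrow \lnot E))):
        \lnot (E \land (A \leftrightarrow \lnot E)): β-rule — branch into \lnot E  //  \lnot (A \leftrightarrow \lnot E).
          branch 2.1.1 (add \lnot E):
            ○ open, literals {B=true, D=true, E=false}.
          branch 2.1.2 (add \lnot (A \leftrightarrow \lnot E)):
            \lnot (A \leftrightarrow \lnot E): β-rule — branch into A, \lnot \lnot E  //  \lnot A, \lnot E.
              branch 2.1.2.1 (add A, \lnot \lnot E):
                × closes — contains both E and \lnot E.
              branch 2.1.2.2 (add \lnot A, \lnot E):
                ○ open, literals {A=false, B=true, D=true, E=false}.
      branch 2.2 (add \lnot ((A \lor B) \to (E \land A))):
        \lnot ((A \lor B) \to (E \land A)): α-rule — add (A \lor B), \lnot (E \land A).
        (A \lor B): β-rule — branch into A  //  B.
          branch 2.2.1 (add A):
            \lnot (E \land A): β-rule — branch into \lnot E  //  \lnot A.
              branch 2.2.1.1 (add \lnot E):
                ○ open, literals {A=true, B=true, D=true, E=false}.
              branch 2.2.1.2 (add \lnot A):
                × closes — contains both A and \lnot A.
          branch 2.2.2 (add B):
            \lnot (E \land A): β-rule — branch into \lnot E  //  \lnot A.
              branch 2.2.2.1 (add \lnot E):
                ○ open, literals {B=true, D=true, E=false}.
              branch 2.2.2.2 (add \lnot A):
                ○ open, literals {A=false, B=true, D=true, E=false}.
4 branches closed, 10 open.
An open branch gives a countermodel: C=true, D=true, E=false (unmentioned atoms arbitrary); the premises hold there but the conclusion fails.

No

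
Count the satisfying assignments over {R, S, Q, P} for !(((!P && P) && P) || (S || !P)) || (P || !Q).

12

Initial set: {(!(((!P && P) && P) || (S || !P)) || (P || !Q))}.
(!(((!P && P) && P) || (S || !P)) || (P || !Q)): β-rule — branch into !(((!P && P) && P) || (S || !P))  //  (P || !Q).
  branch 1 (add !(((!P && P) && P) || (S || !P))):
    !(((!P && P) && P) || (S || !P)): α-rule — add !((!P && P) && P), !(S || !P).
    !(S || !P): α-rule — add !S, !!P.
    !((!P && P) && P): β-rule — branch into !(!P && P)  //  !P.
      branch 1.1 (add !(!P && P)):
        !(!P && P): β-rule — branch into !!P  //  !P.
          branch 1.1.1 (add !!P):
            ○ open, literals {P=T, S=F}.
          branch 1.1.2 (add !P):
            × closes — contains both P and !P.
      branch 1.2 (add !P):
        × closes — contains both P and !P.
  branch 2 (add (P || !Q)):
    (P || !Q): β-rule — branch into P  //  !Q.
      branch 2.1 (add P):
        ○ open, literals {P=T}.
      branch 2.2 (add !Q):
        ○ open, literals {Q=F}.
2 branches closed, 3 open.
Each open branch fixes some atoms; the unmentioned ones are free. Counting distinct full assignments: branch {P=T, S=F} (R, Q) contributes 4 new; branch {P=T} (R, S, Q) contributes 4 new; branch {Q=F} (R, S, P) contributes 4 new. Total: 12.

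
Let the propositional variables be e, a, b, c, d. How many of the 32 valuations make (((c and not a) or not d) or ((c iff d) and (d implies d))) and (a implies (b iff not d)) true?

Initial set: {((((c and not a) or not d) or ((c iff d) and (d implies d))) and (a implies (b iff not d)))}.
((((c and not a) or not d) or ((c iff d) and (d implies d))) and (a implies (b iff not d))): α-rule — add (((c and not a) or not d) or ((c iff d) and (d implies d))), (a implies (b iff not d)).
(((c and not a) or not d) or ((c iff d) and (d implies d))): β-rule — branch into ((c and not a) or not d)  //  ((c iff d) and (d implies d)).
  branch 1 (add ((c and not a) or not d)):
    (a implies (b iff not d)): β-rule — branch into not a  //  (b iff not d).
      branch 1.1 (add not a):
        ((c and not a) or not d): β-rule — branch into (c and not a)  //  not d.
          branch 1.1.1 (add (c and not a)):
            (c and not a): α-rule — add c, not a.
            ○ open, literals {a=false, c=true}.
          branch 1.1.2 (add not d):
            ○ open, literals {a=false, d=false}.
      branch 1.2 (add (b iff not d)):
        ((c and not a) or not d): β-rule — branch into (c and not a)  //  not d.
          branch 1.2.1 (add (c and not a)):
            (c and not a): α-rule — add c, not a.
            (b iff not d): β-rule — branch into b, not d  //  not b, not not d.
              branch 1.2.1.1 (add b, not d):
                ○ open, literals {a=false, b=true, c=true, d=false}.
              branch 1.2.1.2 (add not b, not not d):
                ○ open, literals {a=false, b=false, c=true, d=true}.
          branch 1.2.2 (add not d):
            (b iff not d): β-rule — branch into b, not d  //  not b, not not d.
              branch 1.2.2.1 (add b, not d):
                ○ open, literals {b=true, d=false}.
              branch 1.2.2.2 (add not b, not not d):
                × closes — contains both d and not d.
  branch 2 (add ((c iff d) and (d implies d))):
    ((c iff d) and (d implies d)): α-rule — add (c iff d), (d implies d).
    (a implies (b iff not d)): β-rule — branch into not a  //  (b iff not d).
      branch 2.1 (add not a):
        (c iff d): β-rule — branch into c, d  //  not c, not d.
          branch 2.1.1 (add c, d):
            (d implies d): β-rule — branch into not d  //  d.
              branch 2.1.1.1 (add not d):
                × closes — contains both d and not d.
              branch 2.1.1.2 (add d):
                ○ open, literals {a=false, c=true, d=true}.
          branch 2.1.2 (add not c, not d):
            (d implies d): β-rule — branch into not d  //  d.
              branch 2.1.2.1 (add not d):
                ○ open, literals {a=false, c=false, d=false}.
              branch 2.1.2.2 (add d):
                × closes — contains both d and not d.
      branch 2.2 (add (b iff not d)):
        (c iff d): β-rule — branch into c, d  //  not c, not d.
          branch 2.2.1 (add c, d):
            (d implies d): β-rule — branch into not d  //  d.
              branch 2.2.1.1 (add not d):
                × closes — contains both d and not d.
              branch 2.2.1.2 (add d):
                (b iff not d): β-rule — branch into b, not d  //  not b, not not d.
                  branch 2.2.1.2.1 (add b, not d):
                    × closes — contains both d and not d.
                  branch 2.2.1.2.2 (add not b, not not d):
                    ○ open, literals {b=false, c=true, d=true}.
          branch 2.2.2 (add not c, not d):
            (d implies d): β-rule — branch into not d  //  d.
              branch 2.2.2.1 (add not d):
                (b iff not d): β-rule — branch into b, not d  //  not b, not not d.
                  branch 2.2.2.1.1 (add b, not d):
                    ○ open, literals {b=true, c=false, d=false}.
                  branch 2.2.2.1.2 (add not b, not not d):
                    × closes — contains both d and not d.
              branch 2.2.2.2 (add d):
                × closes — contains both d and not d.
7 branches closed, 9 open.
Each open branch fixes some atoms; the unmentioned ones are free. Counting distinct full assignments: branch {a=false, c=true} (e, b, d) contributes 8 new; branch {a=false, d=false} (e, b, c) contributes 4 new; branch {a=false, b=true, c=true, d=false} (e) contributes 0 new; branch {a=false, b=false, c=true, d=true} (e) contributes 0 new; branch {b=true, d=false} (e, a, c) contributes 4 new; branch {a=false, c=true, d=true} (e, b) contributes 0 new; branch {a=false, c=false, d=false} (e, b) contributes 0 new; branch {b=false, c=true, d=true} (e, a) contributes 2 new; branch {b=true, c=false, d=false} (e, a) contributes 0 new. Total: 18.

18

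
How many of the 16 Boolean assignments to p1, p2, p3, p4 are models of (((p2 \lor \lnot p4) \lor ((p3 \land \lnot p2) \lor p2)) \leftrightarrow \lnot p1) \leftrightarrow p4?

Initial set: {T ((((p2 \lor \lnot p4) \lor ((p3 \land \lnot p2) \lor p2)) \leftrightarrow \lnot p1) \leftrightarrow p4)}.
T ((((p2 \lor \lnot p4) \lor ((p3 \land \lnot p2) \lor p2)) \leftrightarrow \lnot p1) \leftrightarrow p4): β-rule — branch into T (((p2 \lor \lnot p4) \lor ((p3 \land \lnot p2) \lor p2)) \leftrightarrow \lnot p1), T p4  //  F (((p2 \lor \lnot p4) \lor ((p3 \land \lnot p2) \lor p2)) \leftrightarrow \lnot p1), F p4.
  branch 1 (add T (((p2 \lor \lnot p4) \lor ((p3 \land \lnot p2) \lor p2)) \leftrightarrow \lnot p1), T p4):
    T (((p2 \lor \lnot p4) \lor ((p3 \land \lnot p2) \lor p2)) \leftrightarrow \lnot p1): β-rule — branch into T ((p2 \lor \lnot p4) \lor ((p3 \land \lnot p2) \lor p2)), T \lnot p1  //  F ((p2 \lor \lnot p4) \lor ((p3 \land \lnot p2) \lor p2)), F \lnot p1.
      branch 1.1 (add T ((p2 \lor \lnot p4) \lor ((p3 \land \lnot p2) \lor p2)), T \lnot p1):
        T ((p2 \lor \lnot p4) \lor ((p3 \land \lnot p2) \lor p2)): β-rule — branch into T (p2 \lor \lnot p4)  //  T ((p3 \land \lnot p2) \lor p2).
          branch 1.1.1 (add T (p2 \lor \lnot p4)):
            T (p2 \lor \lnot p4): β-rule — branch into T p2  //  T \lnot p4.
              branch 1.1.1.1 (add T p2):
                ○ open, literals {p1=F, p2=T, p4=T}.
              branch 1.1.1.2 (add T \lnot p4):
                × closes — contains both p4 and \lnot p4.
          branch 1.1.2 (add T ((p3 \land \lnot p2) \lor p2)):
            T ((p3 \land \lnot p2) \lor p2): β-rule — branch into T (p3 \land \lnot p2)  //  T p2.
              branch 1.1.2.1 (add T (p3 \land \lnot p2)):
                T (p3 \land \lnot p2): α-rule — add T p3, T \lnot p2.
                ○ open, literals {p1=F, p2=F, p3=T, p4=T}.
              branch 1.1.2.2 (add T p2):
                ○ open, literals {p1=F, p2=T, p4=T}.
      branch 1.2 (add F ((p2 \lor \lnot p4) \lor ((p3 \land \lnot p2) \lor p2)), F \lnot p1):
        F ((p2 \lor \lnot p4) \lor ((p3 \land \lnot p2) \lor p2)): α-rule — add F (p2 \lor \lnot p4), F ((p3 \land \lnot p2) \lor p2).
        F (p2 \lor \lnot p4): α-rule — add F p2, F \lnot p4.
        F ((p3 \land \lnot p2) \lor p2): α-rule — add F (p3 \land \lnot p2), F p2.
        F (p3 \land \lnot p2): β-rule — branch into F p3  //  F \lnot p2.
          branch 1.2.1 (add F p3):
            ○ open, literals {p1=T, p2=F, p3=F, p4=T}.
          branch 1.2.2 (add F \lnot p2):
            × closes — contains both p2 and \lnot p2.
  branch 2 (add F (((p2 \lor \lnot p4) \lor ((p3 \land \lnot p2) \lor p2)) \leftrightarrow \lnot p1), F p4):
    F (((p2 \lor \lnot p4) \lor ((p3 \land \lnot p2) \lor p2)) \leftrightarrow \lnot p1): β-rule — branch into T ((p2 \lor \lnot p4) \lor ((p3 \land \lnot p2) \lor p2)), F \lnot p1  //  F ((p2 \lor \lnot p4) \lor ((p3 \land \lnot p2) \lor p2)), T \lnot p1.
      branch 2.1 (add T ((p2 \lor \lnot p4) \lor ((p3 \land \lnot p2) \lor p2)), F \lnot p1):
        T ((p2 \lor \lnot p4) \lor ((p3 \land \lnot p2) \lor p2)): β-rule — branch into T (p2 \lor \lnot p4)  //  T ((p3 \land \lnot p2) \lor p2).
          branch 2.1.1 (add T (p2 \lor \lnot p4)):
            T (p2 \lor \lnot p4): β-rule — branch into T p2  //  T \lnot p4.
              branch 2.1.1.1 (add T p2):
                ○ open, literals {p1=T, p2=T, p4=F}.
              branch 2.1.1.2 (add T \lnot p4):
                ○ open, literals {p1=T, p4=F}.
          branch 2.1.2 (add T ((p3 \land \lnot p2) \lor p2)):
            T ((p3 \land \lnot p2) \lor p2): β-rule — branch into T (p3 \land \lnot p2)  //  T p2.
              branch 2.1.2.1 (add T (p3 \land \lnot p2)):
                T (p3 \land \lnot p2): α-rule — add T p3, T \lnot p2.
                ○ open, literals {p1=T, p2=F, p3=T, p4=F}.
              branch 2.1.2.2 (add T p2):
                ○ open, literals {p1=T, p2=T, p4=F}.
      branch 2.2 (add F ((p2 \lor \lnot p4) \lor ((p3 \land \lnot p2) \lor p2)), T \lnot p1):
        F ((p2 \lor \lnot p4) \lor ((p3 \land \lnot p2) \lor p2)): α-rule — add F (p2 \lor \lnot p4), F ((p3 \land \lnot p2) \lor p2).
        F (p2 \lor \lnot p4): α-rule — add F p2, F \lnot p4.
        × closes — contains both p4 and \lnot p4.
3 branches closed, 8 open.
Each open branch fixes some atoms; the unmentioned ones are free. Counting distinct full assignments: branch {p1=F, p2=T, p4=T} (p3) contributes 2 new; branch {p1=F, p2=F, p3=T, p4=T} (none free) contributes 1 new; branch {p1=F, p2=T, p4=T} (p3) contributes 0 new; branch {p1=T, p2=F, p3=F, p4=T} (none free) contributes 1 new; branch {p1=T, p2=T, p4=F} (p3) contributes 2 new; branch {p1=T, p4=F} (p2, p3) contributes 2 new; branch {p1=T, p2=F, p3=T, p4=F} (none free) contributes 0 new; branch {p1=T, p2=T, p4=F} (p3) contributes 0 new. Total: 8.

8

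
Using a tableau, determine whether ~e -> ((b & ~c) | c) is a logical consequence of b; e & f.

Yes

Initial set: {b; (e & f); ~(~e -> ((b & ~c) | c))}.
(e & f): α-rule — add e, f.
~(~e -> ((b & ~c) | c)): α-rule — add ~e, ~((b & ~c) | c).
× closes — contains both e and ~e.
All 1 branch closes.
Every branch closed, so the premises entail the conclusion.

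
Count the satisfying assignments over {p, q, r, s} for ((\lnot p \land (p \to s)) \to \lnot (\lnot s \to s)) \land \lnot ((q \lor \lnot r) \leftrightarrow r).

9

Initial set: {(((\lnot p \land (p \to s)) \to \lnot (\lnot s \to s)) \land \lnot ((q \lor \lnot r) \leftrightarrow r))}.
(((\lnot p \land (p \to s)) \to \lnot (\lnot s \to s)) \land \lnot ((q \lor \lnot r) \leftrightarrow r)): α-rule — add ((\lnot p \land (p \to s)) \to \lnot (\lnot s \to s)), \lnot ((q \lor \lnot r) \leftrightarrow r).
((\lnot p \land (p \to s)) \to \lnot (\lnot s \to s)): β-rule — branch into \lnot (\lnot p \land (p \to s))  //  \lnot (\lnot s \to s).
  branch 1 (add \lnot (\lnot p \land (p \to s))):
    \lnot ((q \lor \lnot r) \leftrightarrow r): β-rule — branch into (q \lor \lnot r), \lnot r  //  \lnot (q \lor \lnot r), r.
      branch 1.1 (add (q \lor \lnot r), \lnot r):
        \lnot (\lnot p \land (p \to s)): β-rule — branch into \lnot \lnot p  //  \lnot (p \to s).
          branch 1.1.1 (add \lnot \lnot p):
            (q \lor \lnot r): β-rule — branch into q  //  \lnot r.
              branch 1.1.1.1 (add q):
                ○ open, literals {p=1, q=1, r=0}.
              branch 1.1.1.2 (add \lnot r):
                ○ open, literals {p=1, r=0}.
          branch 1.1.2 (add \lnot (p \to s)):
            \lnot (p \to s): α-rule — add p, \lnot s.
            (q \lor \lnot r): β-rule — branch into q  //  \lnot r.
              branch 1.1.2.1 (add q):
                ○ open, literals {p=1, q=1, r=0, s=0}.
              branch 1.1.2.2 (add \lnot r):
                ○ open, literals {p=1, r=0, s=0}.
      branch 1.2 (add \lnot (q \lor \lnot r), r):
        \lnot (q \lor \lnot r): α-rule — add \lnot q, \lnot \lnot r.
        \lnot (\lnot p \land (p \to s)): β-rule — branch into \lnot \lnot p  //  \lnot (p \to s).
          branch 1.2.1 (add \lnot \lnot p):
            ○ open, literals {p=1, q=0, r=1}.
          branch 1.2.2 (add \lnot (p \to s)):
            \lnot (p \to s): α-rule — add p, \lnot s.
            ○ open, literals {p=1, q=0, r=1, s=0}.
  branch 2 (add \lnot (\lnot s \to s)):
    \lnot (\lnot s \to s): α-rule — add \lnot s, \lnot s.
    \lnot ((q \lor \lnot r) \leftrightarrow r): β-rule — branch into (q \lor \lnot r), \lnot r  //  \lnot (q \lor \lnot r), r.
      branch 2.1 (add (q \lor \lnot r), \lnot r):
        (q \lor \lnot r): β-rule — branch into q  //  \lnot r.
          branch 2.1.1 (add q):
            ○ open, literals {q=1, r=0, s=0}.
          branch 2.1.2 (add \lnot r):
            ○ open, literals {r=0, s=0}.
      branch 2.2 (add \lnot (q \lor \lnot r), r):
        \lnot (q \lor \lnot r): α-rule — add \lnot q, \lnot \lnot r.
        ○ open, literals {q=0, r=1, s=0}.
0 branches closed, 9 open.
Each open branch fixes some atoms; the unmentioned ones are free. Counting distinct full assignments: branch {p=1, q=1, r=0} (s) contributes 2 new; branch {p=1, r=0} (q, s) contributes 2 new; branch {p=1, q=1, r=0, s=0} (none free) contributes 0 new; branch {p=1, r=0, s=0} (q) contributes 0 new; branch {p=1, q=0, r=1} (s) contributes 2 new; branch {p=1, q=0, r=1, s=0} (none free) contributes 0 new; branch {q=1, r=0, s=0} (p) contributes 1 new; branch {r=0, s=0} (p, q) contributes 1 new; branch {q=0, r=1, s=0} (p) contributes 1 new. Total: 9.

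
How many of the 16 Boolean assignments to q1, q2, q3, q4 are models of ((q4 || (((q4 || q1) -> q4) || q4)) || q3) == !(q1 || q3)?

6

Initial set: {(((q4 || (((q4 || q1) -> q4) || q4)) || q3) == !(q1 || q3))}.
(((q4 || (((q4 || q1) -> q4) || q4)) || q3) == !(q1 || q3)): β-rule — branch into ((q4 || (((q4 || q1) -> q4) || q4)) || q3), !(q1 || q3)  //  !((q4 || (((q4 || q1) -> q4) || q4)) || q3), !!(q1 || q3).
  branch 1 (add ((q4 || (((q4 || q1) -> q4) || q4)) || q3), !(q1 || q3)):
    !(q1 || q3): α-rule — add !q1, !q3.
    ((q4 || (((q4 || q1) -> q4) || q4)) || q3): β-rule — branch into (q4 || (((q4 || q1) -> q4) || q4))  //  q3.
      branch 1.1 (add (q4 || (((q4 || q1) -> q4) || q4))):
        (q4 || (((q4 || q1) -> q4) || q4)): β-rule — branch into q4  //  (((q4 || q1) -> q4) || q4).
          branch 1.1.1 (add q4):
            ○ open, literals {q1=false, q3=false, q4=true}.
          branch 1.1.2 (add (((q4 || q1) -> q4) || q4)):
            (((q4 || q1) -> q4) || q4): β-rule — branch into ((q4 || q1) -> q4)  //  q4.
              branch 1.1.2.1 (add ((q4 || q1) -> q4)):
                ((q4 || q1) -> q4): β-rule — branch into !(q4 || q1)  //  q4.
                  branch 1.1.2.1.1 (add !(q4 || q1)):
                    !(q4 || q1): α-rule — add !q4, !q1.
                    ○ open, literals {q1=false, q3=false, q4=false}.
                  branch 1.1.2.1.2 (add q4):
                    ○ open, literals {q1=false, q3=false, q4=true}.
              branch 1.1.2.2 (add q4):
                ○ open, literals {q1=false, q3=false, q4=true}.
      branch 1.2 (add q3):
        × closes — contains both q3 and !q3.
  branch 2 (add !((q4 || (((q4 || q1) -> q4) || q4)) || q3), !!(q1 || q3)):
    !((q4 || (((q4 || q1) -> q4) || q4)) || q3): α-rule — add !(q4 || (((q4 || q1) -> q4) || q4)), !q3.
    !(q4 || (((q4 || q1) -> q4) || q4)): α-rule — add !q4, !(((q4 || q1) -> q4) || q4).
    !(((q4 || q1) -> q4) || q4): α-rule — add !((q4 || q1) -> q4), !q4.
    !((q4 || q1) -> q4): α-rule — add (q4 || q1), !q4.
    !!(q1 || q3): β-rule — branch into q1  //  q3.
      branch 2.1 (add q1):
        (q4 || q1): β-rule — branch into q4  //  q1.
          branch 2.1.1 (add q4):
            × closes — contains both q4 and !q4.
          branch 2.1.2 (add q1):
            ○ open, literals {q1=true, q3=false, q4=false}.
      branch 2.2 (add q3):
        × closes — contains both q3 and !q3.
3 branches closed, 5 open.
Each open branch fixes some atoms; the unmentioned ones are free. Counting distinct full assignments: branch {q1=false, q3=false, q4=true} (q2) contributes 2 new; branch {q1=false, q3=false, q4=false} (q2) contributes 2 new; branch {q1=false, q3=false, q4=true} (q2) contributes 0 new; branch {q1=false, q3=false, q4=true} (q2) contributes 0 new; branch {q1=true, q3=false, q4=false} (q2) contributes 2 new. Total: 6.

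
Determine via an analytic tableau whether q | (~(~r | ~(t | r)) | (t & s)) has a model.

Initial set: {(q | (~(~r | ~(t | r)) | (t & s)))}.
(q | (~(~r | ~(t | r)) | (t & s))): β-rule — branch into q  //  (~(~r | ~(t | r)) | (t & s)).
  branch 1 (add q):
    ○ open, literals {q=true}.
  branch 2 (add (~(~r | ~(t | r)) | (t & s))):
    (~(~r | ~(t | r)) | (t & s)): β-rule — branch into ~(~r | ~(t | r))  //  (t & s).
      branch 2.1 (add ~(~r | ~(t | r))):
        ~(~r | ~(t | r)): α-rule — add ~~r, ~~(t | r).
        ~~(t | r): β-rule — branch into t  //  r.
          branch 2.1.1 (add t):
            ○ open, literals {r=true, t=true}.
          branch 2.1.2 (add r):
            ○ open, literals {r=true}.
      branch 2.2 (add (t & s)):
        (t & s): α-rule — add t, s.
        ○ open, literals {s=true, t=true}.
0 branches closed, 4 open.
An open branch gives a satisfying assignment: q=true.

Satisfiable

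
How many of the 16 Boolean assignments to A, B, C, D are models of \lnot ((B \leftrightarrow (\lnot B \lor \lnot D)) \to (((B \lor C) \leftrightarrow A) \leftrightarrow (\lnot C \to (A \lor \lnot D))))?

2

Initial set: {\lnot ((B \leftrightarrow (\lnot B \lor \lnot D)) \to (((B \lor C) \leftrightarrow A) \leftrightarrow (\lnot C \to (A \lor \lnot D))))}.
\lnot ((B \leftrightarrow (\lnot B \lor \lnot D)) \to (((B \lor C) \leftrightarrow A) \leftrightarrow (\lnot C \to (A \lor \lnot D)))): α-rule — add (B \leftrightarrow (\lnot B \lor \lnot D)), \lnot (((B \lor C) \leftrightarrow A) \leftrightarrow (\lnot C \to (A \lor \lnot D))).
(B \leftrightarrow (\lnot B \lor \lnot D)): β-rule — branch into B, (\lnot B \lor \lnot D)  //  \lnot B, \lnot (\lnot B \lor \lnot D).
  branch 1 (add B, (\lnot B \lor \lnot D)):
    \lnot (((B \lor C) \leftrightarrow A) \leftrightarrow (\lnot C \to (A \lor \lnot D))): β-rule — branch into ((B \lor C) \leftrightarrow A), \lnot (\lnot C \to (A \lor \lnot D))  //  \lnot ((B \lor C) \leftrightarrow A), (\lnot C \to (A \lor \lnot D)).
      branch 1.1 (add ((B \lor C) \leftrightarrow A), \lnot (\lnot C \to (A \lor \lnot D))):
        \lnot (\lnot C \to (A \lor \lnot D)): α-rule — add \lnot C, \lnot (A \lor \lnot D).
        \lnot (A \lor \lnot D): α-rule — add \lnot A, \lnot \lnot D.
        (\lnot B \lor \lnot D): β-rule — branch into \lnot B  //  \lnot D.
          branch 1.1.1 (add \lnot B):
            × closes — contains both B and \lnot B.
          branch 1.1.2 (add \lnot D):
            × closes — contains both D and \lnot D.
      branch 1.2 (add \lnot ((B \lor C) \leftrightarrow A), (\lnot C \to (A \lor \lnot D))):
        (\lnot B \lor \lnot D): β-rule — branch into \lnot B  //  \lnot D.
          branch 1.2.1 (add \lnot B):
            × closes — contains both B and \lnot B.
          branch 1.2.2 (add \lnot D):
            \lnot ((B \lor C) \leftrightarrow A): β-rule — branch into (B \lor C), \lnot A  //  \lnot (B \lor C), A.
              branch 1.2.2.1 (add (B \lor C), \lnot A):
                (\lnot C \to (A \lor \lnot D)): β-rule — branch into \lnot \lnot C  //  (A \lor \lnot D).
                  branch 1.2.2.1.1 (add \lnot \lnot C):
                    (B \lor C): β-rule — branch into B  //  C.
                      branch 1.2.2.1.1.1 (add B):
                        ○ open, literals {A=0, B=1, C=1, D=0}.
                      branch 1.2.2.1.1.2 (add C):
                        ○ open, literals {A=0, B=1, C=1, D=0}.
                  branch 1.2.2.1.2 (add (A \lor \lnot D)):
                    (B \lor C): β-rule — branch into B  //  C.
                      branch 1.2.2.1.2.1 (add B):
                        (A \lor \lnot D): β-rule — branch into A  //  \lnot D.
                          branch 1.2.2.1.2.1.1 (add A):
                            × closes — contains both A and \lnot A.
                          branch 1.2.2.1.2.1.2 (add \lnot D):
                            ○ open, literals {A=0, B=1, D=0}.
                      branch 1.2.2.1.2.2 (add C):
                        (A \lor \lnot D): β-rule — branch into A  //  \lnot D.
                          branch 1.2.2.1.2.2.1 (add A):
                            × closes — contains both A and \lnot A.
                          branch 1.2.2.1.2.2.2 (add \lnot D):
                            ○ open, literals {A=0, B=1, C=1, D=0}.
              branch 1.2.2.2 (add \lnot (B \lor C), A):
                \lnot (B \lor C): α-rule — add \lnot B, \lnot C.
                × closes — contains both B and \lnot B.
  branch 2 (add \lnot B, \lnot (\lnot B \lor \lnot D)):
    \lnot (\lnot B \lor \lnot D): α-rule — add \lnot \lnot B, \lnot \lnot D.
    × closes — contains both B and \lnot B.
7 branches closed, 4 open.
Each open branch fixes some atoms; the unmentioned ones are free. Counting distinct full assignments: branch {A=0, B=1, C=1, D=0} (none free) contributes 1 new; branch {A=0, B=1, C=1, D=0} (none free) contributes 0 new; branch {A=0, B=1, D=0} (C) contributes 1 new; branch {A=0, B=1, C=1, D=0} (none free) contributes 0 new. Total: 2.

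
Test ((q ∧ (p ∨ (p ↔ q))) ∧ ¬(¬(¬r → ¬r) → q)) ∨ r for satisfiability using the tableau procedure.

Initial set: {T (((q ∧ (p ∨ (p ↔ q))) ∧ ¬(¬(¬r → ¬r) → q)) ∨ r)}.
T (((q ∧ (p ∨ (p ↔ q))) ∧ ¬(¬(¬r → ¬r) → q)) ∨ r): β-rule — branch into T ((q ∧ (p ∨ (p ↔ q))) ∧ ¬(¬(¬r → ¬r) → q))  //  T r.
  branch 1 (add T ((q ∧ (p ∨ (p ↔ q))) ∧ ¬(¬(¬r → ¬r) → q))):
    T ((q ∧ (p ∨ (p ↔ q))) ∧ ¬(¬(¬r → ¬r) → q)): α-rule — add T (q ∧ (p ∨ (p ↔ q))), T ¬(¬(¬r → ¬r) → q).
    T (q ∧ (p ∨ (p ↔ q))): α-rule — add T q, T (p ∨ (p ↔ q)).
    T ¬(¬(¬r → ¬r) → q): α-rule — add T ¬(¬r → ¬r), F q.
    × closes — contains both q and ¬q.
  branch 2 (add T r):
    ○ open, literals {r=T}.
1 branch closed, 1 open.
An open branch gives a satisfying assignment: r=T.

Satisfiable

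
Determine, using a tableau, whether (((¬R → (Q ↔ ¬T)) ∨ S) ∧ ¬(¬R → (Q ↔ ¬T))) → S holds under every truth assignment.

Assume the negation and expand:
Initial set: {¬((((¬R → (Q ↔ ¬T)) ∨ S) ∧ ¬(¬R → (Q ↔ ¬T))) → S)}.
¬((((¬R → (Q ↔ ¬T)) ∨ S) ∧ ¬(¬R → (Q ↔ ¬T))) → S): α-rule — add (((¬R → (Q ↔ ¬T)) ∨ S) ∧ ¬(¬R → (Q ↔ ¬T))), ¬S.
(((¬R → (Q ↔ ¬T)) ∨ S) ∧ ¬(¬R → (Q ↔ ¬T))): α-rule — add ((¬R → (Q ↔ ¬T)) ∨ S), ¬(¬R → (Q ↔ ¬T)).
¬(¬R → (Q ↔ ¬T)): α-rule — add ¬R, ¬(Q ↔ ¬T).
((¬R → (Q ↔ ¬T)) ∨ S): β-rule — branch into (¬R → (Q ↔ ¬T))  //  S.
  branch 1 (add (¬R → (Q ↔ ¬T))):
    ¬(Q ↔ ¬T): β-rule — branch into Q, ¬¬T  //  ¬Q, ¬T.
      branch 1.1 (add Q, ¬¬T):
        (¬R → (Q ↔ ¬T)): β-rule — branch into ¬¬R  //  (Q ↔ ¬T).
          branch 1.1.1 (add ¬¬R):
            × closes — contains both R and ¬R.
          branch 1.1.2 (add (Q ↔ ¬T)):
            (Q ↔ ¬T): β-rule — branch into Q, ¬T  //  ¬Q, ¬¬T.
              branch 1.1.2.1 (add Q, ¬T):
                × closes — contains both T and ¬T.
              branch 1.1.2.2 (add ¬Q, ¬¬T):
                × closes — contains both Q and ¬Q.
      branch 1.2 (add ¬Q, ¬T):
        (¬R → (Q ↔ ¬T)): β-rule — branch into ¬¬R  //  (Q ↔ ¬T).
          branch 1.2.1 (add ¬¬R):
            × closes — contains both R and ¬R.
          branch 1.2.2 (add (Q ↔ ¬T)):
            (Q ↔ ¬T): β-rule — branch into Q, ¬T  //  ¬Q, ¬¬T.
              branch 1.2.2.1 (add Q, ¬T):
                × closes — contains both Q and ¬Q.
              branch 1.2.2.2 (add ¬Q, ¬¬T):
                × closes — contains both T and ¬T.
  branch 2 (add S):
    × closes — contains both S and ¬S.
All 7 branches close.
Every branch closed, so the negation is unsatisfiable and the formula is valid.

Valid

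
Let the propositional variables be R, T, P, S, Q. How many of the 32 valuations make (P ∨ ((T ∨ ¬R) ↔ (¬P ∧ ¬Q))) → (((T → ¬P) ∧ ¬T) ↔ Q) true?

Initial set: {((P ∨ ((T ∨ ¬R) ↔ (¬P ∧ ¬Q))) → (((T → ¬P) ∧ ¬T) ↔ Q))}.
((P ∨ ((T ∨ ¬R) ↔ (¬P ∧ ¬Q))) → (((T → ¬P) ∧ ¬T) ↔ Q)): β-rule — branch into ¬(P ∨ ((T ∨ ¬R) ↔ (¬P ∧ ¬Q)))  //  (((T → ¬P) ∧ ¬T) ↔ Q).
  branch 1 (add ¬(P ∨ ((T ∨ ¬R) ↔ (¬P ∧ ¬Q)))):
    ¬(P ∨ ((T ∨ ¬R) ↔ (¬P ∧ ¬Q))): α-rule — add ¬P, ¬((T ∨ ¬R) ↔ (¬P ∧ ¬Q)).
    ¬((T ∨ ¬R) ↔ (¬P ∧ ¬Q)): β-rule — branch into (T ∨ ¬R), ¬(¬P ∧ ¬Q)  //  ¬(T ∨ ¬R), (¬P ∧ ¬Q).
      branch 1.1 (add (T ∨ ¬R), ¬(¬P ∧ ¬Q)):
        (T ∨ ¬R): β-rule — branch into T  //  ¬R.
          branch 1.1.1 (add T):
            ¬(¬P ∧ ¬Q): β-rule — branch into ¬¬P  //  ¬¬Q.
              branch 1.1.1.1 (add ¬¬P):
                × closes — contains both P and ¬P.
              branch 1.1.1.2 (add ¬¬Q):
                ○ open, literals {P=0, Q=1, T=1}.
          branch 1.1.2 (add ¬R):
            ¬(¬P ∧ ¬Q): β-rule — branch into ¬¬P  //  ¬¬Q.
              branch 1.1.2.1 (add ¬¬P):
                × closes — contains both P and ¬P.
              branch 1.1.2.2 (add ¬¬Q):
                ○ open, literals {P=0, Q=1, R=0}.
      branch 1.2 (add ¬(T ∨ ¬R), (¬P ∧ ¬Q)):
        ¬(T ∨ ¬R): α-rule — add ¬T, ¬¬R.
        (¬P ∧ ¬Q): α-rule — add ¬P, ¬Q.
        ○ open, literals {P=0, Q=0, R=1, T=0}.
  branch 2 (add (((T → ¬P) ∧ ¬T) ↔ Q)):
    (((T → ¬P) ∧ ¬T) ↔ Q): β-rule — branch into ((T → ¬P) ∧ ¬T), Q  //  ¬((T → ¬P) ∧ ¬T), ¬Q.
      branch 2.1 (add ((T → ¬P) ∧ ¬T), Q):
        ((T → ¬P) ∧ ¬T): α-rule — add (T → ¬P), ¬T.
        (T → ¬P): β-rule — branch into ¬T  //  ¬P.
          branch 2.1.1 (add ¬T):
            ○ open, literals {Q=1, T=0}.
          branch 2.1.2 (add ¬P):
            ○ open, literals {P=0, Q=1, T=0}.
      branch 2.2 (add ¬((T → ¬P) ∧ ¬T), ¬Q):
        ¬((T → ¬P) ∧ ¬T): β-rule — branch into ¬(T → ¬P)  //  ¬¬T.
          branch 2.2.1 (add ¬(T → ¬P)):
            ¬(T → ¬P): α-rule — add T, ¬¬P.
            ○ open, literals {P=1, Q=0, T=1}.
          branch 2.2.2 (add ¬¬T):
            ○ open, literals {Q=0, T=1}.
2 branches closed, 7 open.
Each open branch fixes some atoms; the unmentioned ones are free. Counting distinct full assignments: branch {P=0, Q=1, T=1} (R, S) contributes 4 new; branch {P=0, Q=1, R=0} (T, S) contributes 2 new; branch {P=0, Q=0, R=1, T=0} (S) contributes 2 new; branch {Q=1, T=0} (R, P, S) contributes 6 new; branch {P=0, Q=1, T=0} (R, S) contributes 0 new; branch {P=1, Q=0, T=1} (R, S) contributes 4 new; branch {Q=0, T=1} (R, P, S) contributes 4 new. Total: 22.

22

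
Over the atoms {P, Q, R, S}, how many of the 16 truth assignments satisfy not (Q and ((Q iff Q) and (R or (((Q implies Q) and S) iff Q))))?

Initial set: {T not (Q and ((Q iff Q) and (R or (((Q implies Q) and S) iff Q))))}.
T not (Q and ((Q iff Q) and (R or (((Q implies Q) and S) iff Q)))): β-rule — branch into F Q  //  F ((Q iff Q) and (R or (((Q implies Q) and S) iff Q))).
  branch 1 (add F Q):
    ○ open, literals {Q=false}.
  branch 2 (add F ((Q iff Q) and (R or (((Q implies Q) and S) iff Q)))):
    F ((Q iff Q) and (R or (((Q implies Q) and S) iff Q))): β-rule — branch into F (Q iff Q)  //  F (R or (((Q implies Q) and S) iff Q)).
      branch 2.1 (add F (Q iff Q)):
        F (Q iff Q): β-rule — branch into T Q, F Q  //  F Q, T Q.
          branch 2.1.1 (add T Q, F Q):
            × closes — contains both Q and not Q.
          branch 2.1.2 (add F Q, T Q):
            × closes — contains both Q and not Q.
      branch 2.2 (add F (R or (((Q implies Q) and S) iff Q))):
        F (R or (((Q implies Q) and S) iff Q)): α-rule — add F R, F (((Q implies Q) and S) iff Q).
        F (((Q implies Q) and S) iff Q): β-rule — branch into T ((Q implies Q) and S), F Q  //  F ((Q implies Q) and S), T Q.
          branch 2.2.1 (add T ((Q implies Q) and S), F Q):
            T ((Q implies Q) and S): α-rule — add T (Q implies Q), T S.
            T (Q implies Q): β-rule — branch into F Q  //  T Q.
              branch 2.2.1.1 (add F Q):
                ○ open, literals {Q=false, R=false, S=true}.
              branch 2.2.1.2 (add T Q):
                × closes — contains both Q and not Q.
          branch 2.2.2 (add F ((Q implies Q) and S), T Q):
            F ((Q implies Q) and S): β-rule — branch into F (Q implies Q)  //  F S.
              branch 2.2.2.1 (add F (Q implies Q)):
                F (Q implies Q): α-rule — add T Q, F Q.
                × closes — contains both Q and not Q.
              branch 2.2.2.2 (add F S):
                ○ open, literals {Q=true, R=false, S=false}.
4 branches closed, 3 open.
Each open branch fixes some atoms; the unmentioned ones are free. Counting distinct full assignments: branch {Q=false} (P, R, S) contributes 8 new; branch {Q=false, R=false, S=true} (P) contributes 0 new; branch {Q=true, R=false, S=false} (P) contributes 2 new. Total: 10.

10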